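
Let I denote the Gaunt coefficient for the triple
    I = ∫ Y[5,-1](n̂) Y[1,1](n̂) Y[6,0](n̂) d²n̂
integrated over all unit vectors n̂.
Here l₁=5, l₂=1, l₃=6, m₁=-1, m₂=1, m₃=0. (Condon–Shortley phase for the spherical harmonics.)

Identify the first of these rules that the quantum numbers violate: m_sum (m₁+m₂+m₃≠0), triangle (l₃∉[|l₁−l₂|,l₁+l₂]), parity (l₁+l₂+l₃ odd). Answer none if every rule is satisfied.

Σmᵢ = 0  ✓
l₃∈[|l₁−l₂|,l₁+l₂]=[4,6], have l₃=6  ✓
Σlᵢ = 12 ⇒ even  ✓

none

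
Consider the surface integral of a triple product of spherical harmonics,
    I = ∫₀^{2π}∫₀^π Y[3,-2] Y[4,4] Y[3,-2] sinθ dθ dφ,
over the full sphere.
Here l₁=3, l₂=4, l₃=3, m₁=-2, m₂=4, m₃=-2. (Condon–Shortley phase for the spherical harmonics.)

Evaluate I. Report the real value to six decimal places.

0.214561

Rules hold: Σm=0, L=10 even, 1≤3≤7.
N = 7·9·7 = 441
Δ = 4!·2!·4!/11! = 1/34650
Racah Σ t=1..3: t=1:−1/72 t=2:+1/16 t=3:−1/72 = 5/144
⇒ 3j(3 4 3; 0 0 0)² = 2/77, sgn -1
Racah Σ t=4..4: t=4:+1/576 = 1/576
⇒ 3j(3 4 3; -2 4 -2)² = 5/99, sgn -1
4πI² = N·(3j₀)²·(3jₘ)² = 70/121
I = +1·√(0.578512/4π) = 0.21456131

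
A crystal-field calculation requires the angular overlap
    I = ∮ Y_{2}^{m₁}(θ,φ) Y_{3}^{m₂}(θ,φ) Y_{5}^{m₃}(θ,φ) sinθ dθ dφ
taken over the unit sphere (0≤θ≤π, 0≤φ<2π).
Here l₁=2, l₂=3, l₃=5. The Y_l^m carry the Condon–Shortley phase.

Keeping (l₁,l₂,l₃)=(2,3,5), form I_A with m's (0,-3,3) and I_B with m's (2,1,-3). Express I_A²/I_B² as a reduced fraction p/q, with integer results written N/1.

2/5

l's match ⇒ only the (l;m) 3-j factors differ between A and B.
A: triangle coeff Δ(2,3,5) = 1/2310; Σ_t [0,0]: t=0:+1/2880 = 1/2880; (3j)²=2/165 [(2 3 5; 0 -3 3)], sign=+1
B: triangle coeff Δ(2,3,5) = 1/2310; Σ_t [0,0]: t=0:+1/1152 = 1/1152; (3j)²=1/33 [(2 3 5; 2 1 -3)], sign=+1
I_A²/I_B² = (2/165)/(1/33) = 2/5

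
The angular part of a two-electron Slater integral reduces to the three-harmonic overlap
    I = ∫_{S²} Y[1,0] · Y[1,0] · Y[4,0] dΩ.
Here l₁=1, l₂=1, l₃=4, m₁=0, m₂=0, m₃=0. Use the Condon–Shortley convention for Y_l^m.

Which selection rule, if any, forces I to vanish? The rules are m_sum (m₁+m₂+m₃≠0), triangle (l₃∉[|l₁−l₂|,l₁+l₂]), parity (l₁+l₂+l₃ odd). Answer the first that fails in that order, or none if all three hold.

Σmᵢ = 0  ✓
l₃∈[|l₁−l₂|,l₁+l₂]=[0,2], have l₃=4  ✗
Σlᵢ = 6 ⇒ even

triangle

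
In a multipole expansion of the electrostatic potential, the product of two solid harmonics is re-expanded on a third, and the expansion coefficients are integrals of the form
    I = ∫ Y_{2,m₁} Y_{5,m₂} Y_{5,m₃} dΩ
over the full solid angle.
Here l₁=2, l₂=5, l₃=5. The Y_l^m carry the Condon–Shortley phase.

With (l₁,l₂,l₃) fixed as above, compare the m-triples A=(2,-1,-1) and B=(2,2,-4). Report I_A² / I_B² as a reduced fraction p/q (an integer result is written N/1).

l's match ⇒ only the (l;m) 3-j factors differ between A and B.
A: triangle coeff Δ(2,5,5) = 1/38610; Σ_t [0,0]: t=0:+1/2304 = 1/2304; (3j)²=5/143 [(2 5 5; 2 -1 -1)], sign=+1
B: triangle coeff Δ(2,5,5) = 1/38610; Σ_t [0,0]: t=0:+1/20160 = 1/20160; (3j)²=12/715 [(2 5 5; 2 2 -4)], sign=-1
I_A²/I_B² = (5/143)/(12/715) = 25/12

25/12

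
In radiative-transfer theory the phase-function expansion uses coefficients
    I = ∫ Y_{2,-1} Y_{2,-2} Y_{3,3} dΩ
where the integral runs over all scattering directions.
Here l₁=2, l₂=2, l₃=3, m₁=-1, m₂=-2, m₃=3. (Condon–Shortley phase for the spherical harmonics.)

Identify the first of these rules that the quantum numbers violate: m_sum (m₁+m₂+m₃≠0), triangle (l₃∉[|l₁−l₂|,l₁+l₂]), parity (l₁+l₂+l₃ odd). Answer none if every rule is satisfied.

Σmᵢ = 0  ✓
l₃∈[|l₁−l₂|,l₁+l₂]=[0,4], have l₃=3  ✓
Σlᵢ = 7 ⇒ odd  ✗

parity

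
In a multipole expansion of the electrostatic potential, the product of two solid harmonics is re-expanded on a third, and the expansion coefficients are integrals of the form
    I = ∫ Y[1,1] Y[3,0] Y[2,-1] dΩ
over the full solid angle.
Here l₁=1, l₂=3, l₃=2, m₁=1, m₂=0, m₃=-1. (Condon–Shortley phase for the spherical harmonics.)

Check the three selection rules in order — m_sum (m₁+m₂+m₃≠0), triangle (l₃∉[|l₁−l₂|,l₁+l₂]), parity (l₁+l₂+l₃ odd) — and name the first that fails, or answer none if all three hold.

Σmᵢ = 0  ✓
l₃∈[|l₁−l₂|,l₁+l₂]=[2,4], have l₃=2  ✓
Σlᵢ = 6 ⇒ even  ✓

none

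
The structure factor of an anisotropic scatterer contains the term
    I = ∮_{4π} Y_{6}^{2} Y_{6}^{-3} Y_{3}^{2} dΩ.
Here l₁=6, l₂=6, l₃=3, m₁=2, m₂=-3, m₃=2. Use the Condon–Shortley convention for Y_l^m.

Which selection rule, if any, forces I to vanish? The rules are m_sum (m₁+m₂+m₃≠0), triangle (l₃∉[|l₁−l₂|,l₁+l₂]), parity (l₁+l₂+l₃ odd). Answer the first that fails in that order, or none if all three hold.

m₁+m₂+m₃ = 2 − 3 + 2 = 1  ✗
triangle: |6−6|=0 ≤ l₃=3 ≤ 6+6=12
parity: l₁+l₂+l₃ = 15 is odd

m_sum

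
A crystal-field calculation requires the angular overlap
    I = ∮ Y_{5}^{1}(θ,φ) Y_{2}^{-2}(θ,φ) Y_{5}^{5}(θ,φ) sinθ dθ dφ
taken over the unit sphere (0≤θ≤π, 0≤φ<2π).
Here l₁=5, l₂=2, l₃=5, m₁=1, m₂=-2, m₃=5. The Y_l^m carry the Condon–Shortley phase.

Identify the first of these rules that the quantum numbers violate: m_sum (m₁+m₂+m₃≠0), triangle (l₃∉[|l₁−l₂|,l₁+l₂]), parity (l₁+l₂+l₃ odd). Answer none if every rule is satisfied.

azimuthal sum: 1 − 2 + 5 = 4  ✗
3 ≤ 5 ≤ 7 (triangle on l)
L = 5 + 2 + 5 = 12 (even)

m_sum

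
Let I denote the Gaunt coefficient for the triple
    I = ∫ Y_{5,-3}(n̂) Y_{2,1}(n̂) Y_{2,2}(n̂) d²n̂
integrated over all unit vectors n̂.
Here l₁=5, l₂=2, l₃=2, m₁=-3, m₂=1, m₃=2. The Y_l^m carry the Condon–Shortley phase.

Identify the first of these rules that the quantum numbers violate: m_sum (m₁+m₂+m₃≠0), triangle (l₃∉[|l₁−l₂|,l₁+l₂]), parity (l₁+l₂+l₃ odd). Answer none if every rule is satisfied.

triangle

azimuthal sum: -3 + 1 + 2 = 0  ✓
3 ≤ 2 ≤ 7 (triangle on l)  ✗
L = 5 + 2 + 2 = 9 (odd)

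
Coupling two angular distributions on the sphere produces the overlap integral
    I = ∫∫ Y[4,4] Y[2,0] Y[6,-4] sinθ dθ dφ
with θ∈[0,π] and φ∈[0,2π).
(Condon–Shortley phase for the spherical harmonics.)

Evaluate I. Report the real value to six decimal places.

0.106690

m-sum 0 ✓  L=12 even ✓  2≤6≤6 ✓
Π(2lᵢ+1) = 9×5×13 = 585
triangle coeff Δ(4,2,6) = 1/6435
Σ_t [0,0]: t=0:+1/2304 = 1/2304
(3j)²=5/143 [(4 2 6; 0 0 0)], sign=+1
Σ_t [0,0]: t=0:+1/161280 = 1/161280
(3j)²=1/143 [(4 2 6; 4 0 -4)], sign=+1
⇒ 4πI² = 225/1573
I = (+1)√(225/1573/(4π)) = 0.10668957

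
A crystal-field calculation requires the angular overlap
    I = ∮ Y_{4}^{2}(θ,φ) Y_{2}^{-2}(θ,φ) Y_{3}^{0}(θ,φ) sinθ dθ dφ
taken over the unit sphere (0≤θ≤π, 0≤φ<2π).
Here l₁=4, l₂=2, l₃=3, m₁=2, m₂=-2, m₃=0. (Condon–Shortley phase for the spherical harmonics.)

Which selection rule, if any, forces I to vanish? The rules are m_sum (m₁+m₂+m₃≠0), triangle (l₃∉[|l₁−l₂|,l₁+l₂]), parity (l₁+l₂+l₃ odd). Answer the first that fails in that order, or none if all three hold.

parity

m₁+m₂+m₃ = 2 − 2 + 0 = 0  ✓
triangle: |4−2|=2 ≤ l₃=3 ≤ 4+2=6  ✓
parity: l₁+l₂+l₃ = 9 is odd  ✗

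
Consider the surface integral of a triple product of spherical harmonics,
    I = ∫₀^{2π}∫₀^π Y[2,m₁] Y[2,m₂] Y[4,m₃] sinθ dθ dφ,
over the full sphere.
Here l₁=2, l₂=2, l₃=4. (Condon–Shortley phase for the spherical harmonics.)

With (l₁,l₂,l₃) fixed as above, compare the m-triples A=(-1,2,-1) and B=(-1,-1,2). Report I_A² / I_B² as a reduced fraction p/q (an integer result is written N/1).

Same 2,2,4: normalisation and zero-m 3j drop out of the ratio.
A: Δ: 0! 4! 4! / 9! → 1/630; sum: t=0:+1/144 = 1/144; 3j²(2 2 4; -1 2 -1) = Δ·Π!·Σ² = 1/126  (sign -1)
B: Δ: 0! 4! 4! / 9! → 1/630; sum: t=0:+1/36 = 1/36; 3j²(2 2 4; -1 -1 2) = Δ·Π!·Σ² = 4/63  (sign +1)
I_A²/I_B² = (1/126)/(4/63) = 1/8

1/8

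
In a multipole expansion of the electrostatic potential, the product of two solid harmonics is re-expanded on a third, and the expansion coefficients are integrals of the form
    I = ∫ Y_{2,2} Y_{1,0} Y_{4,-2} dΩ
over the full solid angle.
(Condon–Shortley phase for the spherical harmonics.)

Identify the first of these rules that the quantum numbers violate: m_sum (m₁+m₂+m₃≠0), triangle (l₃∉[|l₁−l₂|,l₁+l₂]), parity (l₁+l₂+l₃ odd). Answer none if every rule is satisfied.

Σmᵢ = 0  ✓
l₃∈[|l₁−l₂|,l₁+l₂]=[1,3], have l₃=4  ✗
Σlᵢ = 7 ⇒ odd

triangle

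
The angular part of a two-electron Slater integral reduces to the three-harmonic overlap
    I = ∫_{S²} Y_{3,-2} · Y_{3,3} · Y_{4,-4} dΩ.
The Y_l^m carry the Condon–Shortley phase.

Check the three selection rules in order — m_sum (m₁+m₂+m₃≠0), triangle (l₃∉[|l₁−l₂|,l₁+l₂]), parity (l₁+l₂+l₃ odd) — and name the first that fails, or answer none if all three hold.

m_sum

azimuthal sum: -2 + 3 − 4 = -3  ✗
0 ≤ 4 ≤ 6 (triangle on l)
L = 3 + 3 + 4 = 10 (even)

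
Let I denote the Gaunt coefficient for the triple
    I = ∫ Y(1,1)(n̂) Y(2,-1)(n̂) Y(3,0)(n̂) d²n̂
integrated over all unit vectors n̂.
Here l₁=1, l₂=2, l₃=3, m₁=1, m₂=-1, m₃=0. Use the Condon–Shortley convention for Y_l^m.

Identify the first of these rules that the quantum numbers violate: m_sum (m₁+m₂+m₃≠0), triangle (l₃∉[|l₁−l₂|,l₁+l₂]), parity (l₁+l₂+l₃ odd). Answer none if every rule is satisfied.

Σmᵢ = 0  ✓
l₃∈[|l₁−l₂|,l₁+l₂]=[1,3], have l₃=3  ✓
Σlᵢ = 6 ⇒ even  ✓

none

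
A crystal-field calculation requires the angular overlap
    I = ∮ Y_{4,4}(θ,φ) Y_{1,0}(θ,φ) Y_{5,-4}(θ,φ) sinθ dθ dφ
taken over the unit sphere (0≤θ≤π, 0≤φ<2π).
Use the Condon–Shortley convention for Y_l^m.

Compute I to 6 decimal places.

0.147319

Rules hold: Σm=0, L=10 even, 3≤5≤5.
N = 9·3·11 = 297
Δ = 0!·8!·2!/11! = 1/495
Racah Σ t=0..0: t=0:+1/576 = 1/576
⇒ 3j(4 1 5; 0 0 0)² = 5/99, sgn -1
Racah Σ t=0..0: t=0:+1/40320 = 1/40320
⇒ 3j(4 1 5; 4 0 -4)² = 1/55, sgn -1
4πI² = N·(3j₀)²·(3jₘ)² = 3/11
I = +1·√(0.272727/4π) = 0.14731920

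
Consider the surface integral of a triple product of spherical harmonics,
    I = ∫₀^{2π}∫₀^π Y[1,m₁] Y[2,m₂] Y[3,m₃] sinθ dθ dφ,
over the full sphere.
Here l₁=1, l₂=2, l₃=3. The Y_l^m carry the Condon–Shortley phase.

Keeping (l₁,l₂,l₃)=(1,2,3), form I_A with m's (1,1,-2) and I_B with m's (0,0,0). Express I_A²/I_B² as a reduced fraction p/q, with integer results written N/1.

Same 1,2,3: normalisation and zero-m 3j drop out of the ratio.
A: Δ: 0! 2! 4! / 7! → 1/105; sum: t=0:+1/12 = 1/12; 3j²(1 2 3; 1 1 -2) = Δ·Π!·Σ² = 2/21  (sign -1)
B: Δ: 0! 2! 4! / 7! → 1/105; sum: t=0:+1/4 = 1/4; 3j²(1 2 3; 0 0 0) = Δ·Π!·Σ² = 3/35  (sign -1)
I_A²/I_B² = (2/21)/(3/35) = 10/9

10/9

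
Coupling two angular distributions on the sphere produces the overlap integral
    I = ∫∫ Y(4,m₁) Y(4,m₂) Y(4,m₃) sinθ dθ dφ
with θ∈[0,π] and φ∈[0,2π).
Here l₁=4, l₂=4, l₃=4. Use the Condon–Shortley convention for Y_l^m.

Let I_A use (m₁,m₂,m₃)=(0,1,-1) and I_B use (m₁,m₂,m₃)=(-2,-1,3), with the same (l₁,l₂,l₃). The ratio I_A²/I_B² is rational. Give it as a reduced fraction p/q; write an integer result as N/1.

Same 4,4,4: normalisation and zero-m 3j drop out of the ratio.
A: Δ: 4! 4! 4! / 13! → 1/450450; sum: t=1:−1/864 t=2:+1/96 t=3:−1/144 t=4:+1/3456 = 1/384; 3j²(4 4 4; 0 1 -1) = Δ·Π!·Σ² = 9/2002  (sign -1)
B: Δ: 4! 4! 4! / 13! → 1/450450; sum: t=2:+1/576 t=3:−1/864 = 1/1728; 3j²(4 4 4; -2 -1 3) = Δ·Π!·Σ² = 5/1287  (sign -1)
I_A²/I_B² = (9/2002)/(5/1287) = 81/70

81/70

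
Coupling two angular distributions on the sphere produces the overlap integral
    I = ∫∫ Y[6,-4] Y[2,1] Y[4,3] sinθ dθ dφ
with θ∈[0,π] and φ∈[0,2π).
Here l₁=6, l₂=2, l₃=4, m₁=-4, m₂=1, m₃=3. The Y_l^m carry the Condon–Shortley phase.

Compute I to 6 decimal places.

Checks pass: Σm=0; 12 even; l₃=4∈[4,8].
(2·6+1)(2·2+1)(2·4+1) = 585
Δ: 4! 8! 0! / 13! → 1/6435
sum: t=2:+1/2304 = 1/2304
3j²(6 2 4; 0 0 0) = Δ·Π!·Σ² = 5/143  (sign +1)
sum: t=3:−1/30240 = -1/30240
3j²(6 2 4; -4 1 3) = Δ·Π!·Σ² = 16/429  (sign +1)
combine: 4πI² = 585·5/143·16/429 = 1200/1573
take √, sign +1: I = 0.24638901

0.246389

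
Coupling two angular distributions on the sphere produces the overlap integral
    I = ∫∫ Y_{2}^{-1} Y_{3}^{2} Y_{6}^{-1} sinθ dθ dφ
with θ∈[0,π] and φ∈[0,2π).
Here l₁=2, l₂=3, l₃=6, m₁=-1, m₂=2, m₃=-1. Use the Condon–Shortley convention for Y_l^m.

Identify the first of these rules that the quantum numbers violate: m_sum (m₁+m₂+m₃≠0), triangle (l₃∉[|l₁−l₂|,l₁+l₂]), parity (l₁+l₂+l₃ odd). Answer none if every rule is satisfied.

azimuthal sum: -1 + 2 − 1 = 0  ✓
1 ≤ 6 ≤ 5 (triangle on l)  ✗
L = 2 + 3 + 6 = 11 (odd)

triangle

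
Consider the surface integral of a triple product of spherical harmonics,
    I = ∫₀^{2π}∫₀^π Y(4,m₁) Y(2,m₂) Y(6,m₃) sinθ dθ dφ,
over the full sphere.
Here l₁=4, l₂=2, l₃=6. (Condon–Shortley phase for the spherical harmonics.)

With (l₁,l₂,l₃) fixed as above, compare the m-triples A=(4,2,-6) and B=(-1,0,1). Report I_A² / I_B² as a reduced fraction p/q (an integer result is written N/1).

l's match ⇒ only the (l;m) 3-j factors differ between A and B.
A: triangle coeff Δ(4,2,6) = 1/6435; Σ_t [0,0]: t=0:+1/967680 = 1/967680; (3j)²=1/13 [(4 2 6; 4 2 -6)], sign=+1
B: triangle coeff Δ(4,2,6) = 1/6435; Σ_t [0,0]: t=0:+1/2880 = 1/2880; (3j)²=14/429 [(4 2 6; -1 0 1)], sign=-1
I_A²/I_B² = (1/13)/(14/429) = 33/14

33/14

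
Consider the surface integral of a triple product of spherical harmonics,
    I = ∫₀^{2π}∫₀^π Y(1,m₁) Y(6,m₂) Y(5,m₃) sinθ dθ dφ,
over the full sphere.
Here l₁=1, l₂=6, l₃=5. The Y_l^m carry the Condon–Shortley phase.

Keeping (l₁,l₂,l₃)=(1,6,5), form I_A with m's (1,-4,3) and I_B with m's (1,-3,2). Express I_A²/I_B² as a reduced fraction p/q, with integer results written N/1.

Same 1,6,5: normalisation and zero-m 3j drop out of the ratio.
A: Δ: 2! 0! 10! / 13! → 1/858; sum: t=0:+1/161280 = 1/161280; 3j²(1 6 5; 1 -4 3) = Δ·Π!·Σ² = 15/286  (sign +1)
B: Δ: 2! 0! 10! / 13! → 1/858; sum: t=0:+1/60480 = 1/60480; 3j²(1 6 5; 1 -3 2) = Δ·Π!·Σ² = 6/143  (sign -1)
I_A²/I_B² = (15/286)/(6/143) = 5/4

5/4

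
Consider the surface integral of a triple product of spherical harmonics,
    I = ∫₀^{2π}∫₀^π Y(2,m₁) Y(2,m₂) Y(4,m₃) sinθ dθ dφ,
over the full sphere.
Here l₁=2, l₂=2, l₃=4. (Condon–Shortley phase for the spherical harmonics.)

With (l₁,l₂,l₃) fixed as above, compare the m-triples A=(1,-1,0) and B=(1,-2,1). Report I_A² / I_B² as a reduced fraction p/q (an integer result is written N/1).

16/5

Shared (l₁,l₂,l₃)=(2,2,4): N and (l;000)² cancel in I_A²/I_B².
A: Δ = 0!·4!·4!/9! = 1/630; Racah Σ t=0..0: t=0:+1/36 = 1/36; ⇒ 3j(2 2 4; 1 -1 0)² = 8/315, sgn +1
B: Δ = 0!·4!·4!/9! = 1/630; Racah Σ t=0..0: t=0:+1/144 = 1/144; ⇒ 3j(2 2 4; 1 -2 1)² = 1/126, sgn -1
I_A²/I_B² = (8/315)/(1/126) = 16/5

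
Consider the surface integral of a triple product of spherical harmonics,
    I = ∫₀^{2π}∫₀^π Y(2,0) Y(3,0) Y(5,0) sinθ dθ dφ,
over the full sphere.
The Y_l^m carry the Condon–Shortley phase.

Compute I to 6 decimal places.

0.239615

Rules hold: Σm=0, L=10 even, 1≤5≤5.
N = 5·7·11 = 385
Δ = 0!·4!·6!/11! = 1/2310
Racah Σ t=0..0: t=0:+1/144 = 1/144
⇒ 3j(2 3 5; 0 0 0)² = 10/231, sgn -1
(m-triple is (0,0,0) — same symbol as above.)
4πI² = N·(3j₀)²·(3jₘ)² = 500/693
I = +1·√(0.721501/4π) = 0.23961470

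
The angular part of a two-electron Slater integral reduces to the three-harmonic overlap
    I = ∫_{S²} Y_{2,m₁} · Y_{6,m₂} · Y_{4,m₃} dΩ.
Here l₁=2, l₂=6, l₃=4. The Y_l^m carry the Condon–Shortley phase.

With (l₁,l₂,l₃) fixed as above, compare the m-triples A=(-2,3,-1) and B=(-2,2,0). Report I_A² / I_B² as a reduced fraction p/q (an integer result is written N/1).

9/5

l's match ⇒ only the (l;m) 3-j factors differ between A and B.
A: triangle coeff Δ(2,6,4) = 1/6435; Σ_t [4,4]: t=4:+1/17280 = 1/17280; (3j)²=14/715 [(2 6 4; -2 3 -1)], sign=-1
B: triangle coeff Δ(2,6,4) = 1/6435; Σ_t [4,4]: t=4:+1/13824 = 1/13824; (3j)²=14/1287 [(2 6 4; -2 2 0)], sign=+1
I_A²/I_B² = (14/715)/(14/1287) = 9/5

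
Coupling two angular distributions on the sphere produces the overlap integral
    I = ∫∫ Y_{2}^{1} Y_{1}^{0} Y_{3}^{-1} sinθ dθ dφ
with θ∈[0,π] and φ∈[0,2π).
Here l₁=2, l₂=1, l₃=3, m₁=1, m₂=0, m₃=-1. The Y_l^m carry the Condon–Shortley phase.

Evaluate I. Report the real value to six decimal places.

-0.233597

Checks pass: Σm=0; 6 even; l₃=3∈[1,3].
(2·2+1)(2·1+1)(2·3+1) = 105
Δ: 0! 4! 2! / 7! → 1/105
sum: t=0:+1/4 = 1/4
3j²(2 1 3; 0 0 0) = Δ·Π!·Σ² = 3/35  (sign -1)
sum: t=0:+1/6 = 1/6
3j²(2 1 3; 1 0 -1) = Δ·Π!·Σ² = 8/105  (sign +1)
combine: 4πI² = 105·3/35·8/105 = 24/35
take √, sign -1: I = -0.23359668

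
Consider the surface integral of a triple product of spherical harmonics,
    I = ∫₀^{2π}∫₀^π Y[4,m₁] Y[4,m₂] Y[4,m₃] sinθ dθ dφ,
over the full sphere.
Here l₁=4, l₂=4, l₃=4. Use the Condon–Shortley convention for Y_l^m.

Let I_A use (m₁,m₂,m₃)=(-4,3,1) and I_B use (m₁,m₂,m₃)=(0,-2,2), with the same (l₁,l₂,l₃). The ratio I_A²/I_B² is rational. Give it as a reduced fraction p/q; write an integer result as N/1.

l's match ⇒ only the (l;m) 3-j factors differ between A and B.
A: triangle coeff Δ(4,4,4) = 1/450450; Σ_t [4,4]: t=4:+1/3456 = 1/3456; (3j)²=35/1287 [(4 4 4; -4 3 1)], sign=-1
B: triangle coeff Δ(4,4,4) = 1/450450; Σ_t [0,2]: t=0:+1/2304 t=1:−1/216 t=2:+1/384 = -11/6912; (3j)²=11/1638 [(4 4 4; 0 -2 2)], sign=-1
I_A²/I_B² = (35/1287)/(11/1638) = 490/121

490/121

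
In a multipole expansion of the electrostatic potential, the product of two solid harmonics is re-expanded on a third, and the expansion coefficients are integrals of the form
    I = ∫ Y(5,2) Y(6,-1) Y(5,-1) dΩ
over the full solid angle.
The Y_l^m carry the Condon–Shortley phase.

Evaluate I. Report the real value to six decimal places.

Rules hold: Σm=0, L=16 even, 1≤5≤11.
N = 11·13·11 = 1573
Δ = 6!·4!·6!/17! = 1/28588560
Racah Σ t=1..5: t=1:−1/345600 t=2:+1/13824 t=3:−1/5184 t=4:+1/13824 t=5:−1/345600 = -7/129600
⇒ 3j(5 6 5; 0 0 0)² = 80/7293, sgn +1
Racah Σ t=0..3: t=0:+1/518400 t=1:−1/23040 t=2:+1/10368 t=3:−1/41472 = 1/32400
⇒ 3j(5 6 5; 2 -1 -1)² = 128/12155, sgn +1
4πI² = N·(3j₀)²·(3jₘ)² = 2048/11271
I = +1·√(0.181705/4π) = 0.12024827

0.120248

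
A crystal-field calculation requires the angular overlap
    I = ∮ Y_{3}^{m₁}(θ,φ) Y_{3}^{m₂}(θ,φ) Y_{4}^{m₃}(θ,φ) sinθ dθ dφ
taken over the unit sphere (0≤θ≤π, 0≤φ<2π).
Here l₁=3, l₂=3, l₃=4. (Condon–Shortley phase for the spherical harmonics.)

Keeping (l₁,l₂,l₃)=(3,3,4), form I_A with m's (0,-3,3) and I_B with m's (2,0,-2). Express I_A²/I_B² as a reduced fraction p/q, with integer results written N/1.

21/1

Same 3,3,4: normalisation and zero-m 3j drop out of the ratio.
A: Δ: 2! 4! 4! / 11! → 1/34650; sum: t=0:+1/288 = 1/288; 3j²(3 3 4; 0 -3 3) = Δ·Π!·Σ² = 1/22  (sign -1)
B: Δ: 2! 4! 4! / 11! → 1/34650; sum: t=0:+1/72 t=1:−1/96 = 1/288; 3j²(3 3 4; 2 0 -2) = Δ·Π!·Σ² = 1/462  (sign +1)
I_A²/I_B² = (1/22)/(1/462) = 21/1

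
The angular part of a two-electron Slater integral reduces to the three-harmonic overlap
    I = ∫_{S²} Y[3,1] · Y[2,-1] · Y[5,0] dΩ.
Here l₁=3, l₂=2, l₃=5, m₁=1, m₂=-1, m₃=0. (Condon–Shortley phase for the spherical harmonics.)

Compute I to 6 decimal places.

0.169433

Checks pass: Σm=0; 10 even; l₃=5∈[1,5].
(2·3+1)(2·2+1)(2·5+1) = 385
Δ: 0! 6! 4! / 11! → 1/2310
sum: t=0:+1/144 = 1/144
3j²(3 2 5; 0 0 0) = Δ·Π!·Σ² = 10/231  (sign -1)
sum: t=0:+1/288 = 1/288
3j²(3 2 5; 1 -1 0) = Δ·Π!·Σ² = 5/231  (sign -1)
combine: 4πI² = 385·10/231·5/231 = 250/693
take √, sign +1: I = 0.16943318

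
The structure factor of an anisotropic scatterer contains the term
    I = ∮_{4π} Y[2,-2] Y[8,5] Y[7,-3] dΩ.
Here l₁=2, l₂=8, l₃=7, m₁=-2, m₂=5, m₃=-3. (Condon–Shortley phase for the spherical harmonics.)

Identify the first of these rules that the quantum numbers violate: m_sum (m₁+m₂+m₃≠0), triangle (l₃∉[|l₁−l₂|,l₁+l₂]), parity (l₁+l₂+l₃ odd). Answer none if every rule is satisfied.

parity

m₁+m₂+m₃ = -2 + 5 − 3 = 0  ✓
triangle: |2−8|=6 ≤ l₃=7 ≤ 2+8=10  ✓
parity: l₁+l₂+l₃ = 17 is odd  ✗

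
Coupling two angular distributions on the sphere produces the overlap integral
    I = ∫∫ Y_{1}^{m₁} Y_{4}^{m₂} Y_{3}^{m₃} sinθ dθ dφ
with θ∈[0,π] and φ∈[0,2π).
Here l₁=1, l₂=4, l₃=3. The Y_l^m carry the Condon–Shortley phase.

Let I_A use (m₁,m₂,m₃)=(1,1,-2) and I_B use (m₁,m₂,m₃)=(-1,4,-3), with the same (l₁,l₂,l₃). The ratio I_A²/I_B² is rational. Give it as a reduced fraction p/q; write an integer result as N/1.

Same 1,4,3: normalisation and zero-m 3j drop out of the ratio.
A: Δ: 2! 0! 6! / 9! → 1/252; sum: t=0:+1/240 = 1/240; 3j²(1 4 3; 1 1 -2) = Δ·Π!·Σ² = 1/84  (sign -1)
B: Δ: 2! 0! 6! / 9! → 1/252; sum: t=2:+1/1440 = 1/1440; 3j²(1 4 3; -1 4 -3) = Δ·Π!·Σ² = 1/9  (sign +1)
I_A²/I_B² = (1/84)/(1/9) = 3/28

3/28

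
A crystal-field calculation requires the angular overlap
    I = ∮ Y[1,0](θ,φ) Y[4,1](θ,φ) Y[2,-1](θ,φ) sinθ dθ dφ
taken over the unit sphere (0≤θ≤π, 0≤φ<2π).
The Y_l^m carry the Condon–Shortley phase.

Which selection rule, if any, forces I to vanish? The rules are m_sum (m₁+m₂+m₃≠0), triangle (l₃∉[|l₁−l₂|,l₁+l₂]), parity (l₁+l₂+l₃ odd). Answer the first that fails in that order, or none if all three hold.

Σmᵢ = 0  ✓
l₃∈[|l₁−l₂|,l₁+l₂]=[3,5], have l₃=2  ✗
Σlᵢ = 7 ⇒ odd

triangle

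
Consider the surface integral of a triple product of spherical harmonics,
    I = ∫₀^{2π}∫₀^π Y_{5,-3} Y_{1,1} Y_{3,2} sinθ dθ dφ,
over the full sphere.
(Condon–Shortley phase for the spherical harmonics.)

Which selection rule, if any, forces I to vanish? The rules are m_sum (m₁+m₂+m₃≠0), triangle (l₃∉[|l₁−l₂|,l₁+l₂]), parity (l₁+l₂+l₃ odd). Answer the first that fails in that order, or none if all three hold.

triangle

azimuthal sum: -3 + 1 + 2 = 0  ✓
4 ≤ 3 ≤ 6 (triangle on l)  ✗
L = 5 + 1 + 3 = 9 (odd)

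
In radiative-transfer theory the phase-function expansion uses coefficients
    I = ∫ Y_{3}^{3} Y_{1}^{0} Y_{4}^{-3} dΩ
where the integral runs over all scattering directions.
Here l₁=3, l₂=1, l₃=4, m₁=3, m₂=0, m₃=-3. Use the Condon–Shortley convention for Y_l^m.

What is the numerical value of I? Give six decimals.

-0.162868

Checks pass: Σm=0; 8 even; l₃=4∈[2,4].
(2·3+1)(2·1+1)(2·4+1) = 189
Δ: 0! 6! 2! / 9! → 1/252
sum: t=0:+1/36 = 1/36
3j²(3 1 4; 0 0 0) = Δ·Π!·Σ² = 4/63  (sign +1)
sum: t=0:+1/720 = 1/720
3j²(3 1 4; 3 0 -3) = Δ·Π!·Σ² = 1/36  (sign -1)
combine: 4πI² = 189·4/63·1/36 = 1/3
take √, sign -1: I = -0.16286750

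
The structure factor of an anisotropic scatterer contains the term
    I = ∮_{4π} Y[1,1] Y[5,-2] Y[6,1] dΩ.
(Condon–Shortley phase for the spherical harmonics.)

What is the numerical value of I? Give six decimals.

Checks pass: Σm=0; 12 even; l₃=6∈[4,6].
(2·1+1)(2·5+1)(2·6+1) = 429
Δ: 0! 2! 10! / 13! → 1/858
sum: t=0:+1/14400 = 1/14400
3j²(1 5 6; 0 0 0) = Δ·Π!·Σ² = 6/143  (sign +1)
sum: t=0:+1/60480 = 1/60480
3j²(1 5 6; 1 -2 1) = Δ·Π!·Σ² = 5/429  (sign -1)
combine: 4πI² = 429·6/143·5/429 = 30/143
take √, sign -1: I = -0.12920749

-0.129207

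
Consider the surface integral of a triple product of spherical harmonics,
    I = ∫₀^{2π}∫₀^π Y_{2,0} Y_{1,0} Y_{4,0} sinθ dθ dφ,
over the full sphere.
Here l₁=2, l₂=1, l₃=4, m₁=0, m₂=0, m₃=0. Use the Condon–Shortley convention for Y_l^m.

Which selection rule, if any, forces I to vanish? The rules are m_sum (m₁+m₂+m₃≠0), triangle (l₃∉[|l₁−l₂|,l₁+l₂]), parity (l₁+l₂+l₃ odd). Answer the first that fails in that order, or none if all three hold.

azimuthal sum: 0 + 0 + 0 = 0  ✓
1 ≤ 4 ≤ 3 (triangle on l)  ✗
L = 2 + 1 + 4 = 7 (odd)

triangle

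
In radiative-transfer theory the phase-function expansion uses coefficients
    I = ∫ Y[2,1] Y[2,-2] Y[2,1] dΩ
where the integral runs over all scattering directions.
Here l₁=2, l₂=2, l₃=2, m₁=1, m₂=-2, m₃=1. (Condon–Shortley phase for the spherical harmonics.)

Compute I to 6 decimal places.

0.220728

m-sum 0 ✓  L=6 even ✓  0≤2≤4 ✓
Π(2lᵢ+1) = 5×5×5 = 125
triangle coeff Δ(2,2,2) = 1/630
Σ_t [0,2]: t=0:+1/8 t=1:−1/1 t=2:+1/8 = -3/4
(3j)²=2/35 [(2 2 2; 0 0 0)], sign=-1
Σ_t [0,0]: t=0:+1/4 = 1/4
(3j)²=3/35 [(2 2 2; 1 -2 1)], sign=-1
⇒ 4πI² = 30/49
I = (+1)√(30/49/(4π)) = 0.22072812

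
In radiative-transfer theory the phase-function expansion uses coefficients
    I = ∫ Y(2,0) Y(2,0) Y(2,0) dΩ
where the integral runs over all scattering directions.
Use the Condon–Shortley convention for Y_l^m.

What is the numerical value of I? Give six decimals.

Rules hold: Σm=0, L=6 even, 0≤2≤4.
N = 5·5·5 = 125
Δ = 2!·2!·2!/7! = 1/630
Racah Σ t=0..2: t=0:+1/8 t=1:−1/1 t=2:+1/8 = -3/4
⇒ 3j(2 2 2; 0 0 0)² = 2/35, sgn -1
(m-triple is (0,0,0) — same symbol as above.)
4πI² = N·(3j₀)²·(3jₘ)² = 20/49
I = +1·√(0.408163/4π) = 0.18022375

0.180224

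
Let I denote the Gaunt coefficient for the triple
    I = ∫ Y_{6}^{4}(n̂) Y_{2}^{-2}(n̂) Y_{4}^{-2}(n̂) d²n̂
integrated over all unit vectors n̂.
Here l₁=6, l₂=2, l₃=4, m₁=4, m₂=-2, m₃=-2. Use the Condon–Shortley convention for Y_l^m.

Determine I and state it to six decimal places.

m-sum 0 ✓  L=12 even ✓  4≤4≤8 ✓
Π(2lᵢ+1) = 13×5×9 = 585
triangle coeff Δ(6,2,4) = 1/6435
Σ_t [2,2]: t=2:+1/2304 = 1/2304
(3j)²=5/143 [(6 2 4; 0 0 0)], sign=+1
Σ_t [0,0]: t=0:+1/34560 = 1/34560
(3j)²=14/429 [(6 2 4; 4 -2 -2)], sign=+1
⇒ 4πI² = 1050/1573
I = (+1)√(1050/1573/(4π)) = 0.23047581

0.230476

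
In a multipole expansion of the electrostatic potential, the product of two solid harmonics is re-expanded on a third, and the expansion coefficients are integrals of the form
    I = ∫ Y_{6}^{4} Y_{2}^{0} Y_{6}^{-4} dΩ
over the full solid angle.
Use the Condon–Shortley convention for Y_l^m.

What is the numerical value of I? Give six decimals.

m-sum 0 ✓  L=14 even ✓  4≤6≤8 ✓
Π(2lᵢ+1) = 13×5×13 = 845
triangle coeff Δ(6,2,6) = 1/90090
Σ_t [0,2]: t=0:+1/69120 t=1:−1/14400 t=2:+1/69120 = -7/172800
(3j)²=14/715 [(6 2 6; 0 0 0)], sign=-1
Σ_t [0,2]: t=0:+1/322560 t=1:−1/362880 t=2:+1/14515200 = 1/2419200
(3j)²=2/5005 [(6 2 6; 4 0 -4)], sign=+1
⇒ 4πI² = 4/605
I = (-1)√(4/605/(4π)) = -0.02293757

-0.022938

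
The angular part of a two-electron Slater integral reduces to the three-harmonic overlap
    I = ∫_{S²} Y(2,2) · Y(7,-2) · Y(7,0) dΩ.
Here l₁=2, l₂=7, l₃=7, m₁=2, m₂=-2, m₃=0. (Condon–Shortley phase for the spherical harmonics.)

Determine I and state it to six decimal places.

-0.192231

m-sum 0 ✓  L=16 even ✓  5≤7≤9 ✓
Π(2lᵢ+1) = 5×15×15 = 1125
triangle coeff Δ(2,7,7) = 1/185640
Σ_t [0,2]: t=0:+1/2419200 t=1:−1/518400 t=2:+1/2419200 = -1/907200
(3j)²=56/3315 [(2 7 7; 0 0 0)], sign=+1
Σ_t [0,0]: t=0:+1/2419200 = 1/2419200
(3j)²=27/1105 [(2 7 7; 2 -2 0)], sign=-1
⇒ 4πI² = 22680/48841
I = (-1)√(22680/48841/(4π)) = -0.19223140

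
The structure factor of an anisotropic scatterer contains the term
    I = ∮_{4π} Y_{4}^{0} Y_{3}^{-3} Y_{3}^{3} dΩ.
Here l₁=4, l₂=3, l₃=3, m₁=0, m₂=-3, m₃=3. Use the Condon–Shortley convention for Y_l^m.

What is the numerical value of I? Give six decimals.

m-sum 0 ✓  L=10 even ✓  1≤3≤7 ✓
Π(2lᵢ+1) = 9×7×7 = 441
triangle coeff Δ(4,3,3) = 1/34650
Σ_t [1,3]: t=1:−1/72 t=2:+1/16 t=3:−1/72 = 5/144
(3j)²=2/77 [(4 3 3; 0 0 0)], sign=-1
Σ_t [0,0]: t=0:+1/1152 = 1/1152
(3j)²=1/154 [(4 3 3; 0 -3 3)], sign=+1
⇒ 4πI² = 9/121
I = (-1)√(9/121/(4π)) = -0.07693494

-0.076935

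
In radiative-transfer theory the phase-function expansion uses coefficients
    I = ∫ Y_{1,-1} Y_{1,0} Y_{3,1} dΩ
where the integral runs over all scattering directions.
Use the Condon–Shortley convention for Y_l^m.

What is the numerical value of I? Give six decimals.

0.000000

triangle: need 0≤l₃≤2, have 3; I=0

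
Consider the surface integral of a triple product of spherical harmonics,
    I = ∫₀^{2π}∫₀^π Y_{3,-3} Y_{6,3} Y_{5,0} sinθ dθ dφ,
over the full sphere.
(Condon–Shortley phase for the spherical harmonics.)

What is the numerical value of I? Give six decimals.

0.190675

Rules hold: Σm=0, L=14 even, 3≤5≤9.
N = 7·13·11 = 1001
Δ = 4!·2!·8!/15! = 1/675675
Racah Σ t=1..3: t=1:−1/8640 t=2:+1/2304 t=3:−1/8640 = 7/34560
⇒ 3j(3 6 5; 0 0 0)² = 7/429, sgn -1
Racah Σ t=4..4: t=4:+1/34560 = 1/34560
⇒ 3j(3 6 5; -3 3 0)² = 4/143, sgn -1
4πI² = N·(3j₀)²·(3jₘ)² = 196/429
I = +1·√(0.456876/4π) = 0.19067531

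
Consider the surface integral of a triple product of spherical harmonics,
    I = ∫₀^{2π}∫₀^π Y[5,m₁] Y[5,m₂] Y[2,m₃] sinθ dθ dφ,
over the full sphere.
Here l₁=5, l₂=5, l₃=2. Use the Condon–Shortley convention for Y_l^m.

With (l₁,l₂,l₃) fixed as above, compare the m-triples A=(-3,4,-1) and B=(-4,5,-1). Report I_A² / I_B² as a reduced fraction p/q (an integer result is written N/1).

49/45

Same 5,5,2: normalisation and zero-m 3j drop out of the ratio.
A: Δ: 8! 2! 2! / 13! → 1/38610; sum: t=7:−1/10080 t=8:+1/80640 = -1/11520; 3j²(5 5 2; -3 4 -1) = Δ·Π!·Σ² = 49/1430  (sign +1)
B: Δ: 8! 2! 2! / 13! → 1/38610; sum: t=8:+1/80640 = 1/80640; 3j²(5 5 2; -4 5 -1) = Δ·Π!·Σ² = 9/286  (sign -1)
I_A²/I_B² = (49/1430)/(9/286) = 49/45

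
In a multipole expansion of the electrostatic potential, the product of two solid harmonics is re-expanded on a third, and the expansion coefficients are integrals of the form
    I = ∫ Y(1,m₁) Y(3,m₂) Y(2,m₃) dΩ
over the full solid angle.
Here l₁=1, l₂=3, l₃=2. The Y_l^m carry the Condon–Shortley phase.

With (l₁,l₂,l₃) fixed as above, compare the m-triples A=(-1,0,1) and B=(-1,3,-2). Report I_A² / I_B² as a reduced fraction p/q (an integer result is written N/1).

1/5

l's match ⇒ only the (l;m) 3-j factors differ between A and B.
A: triangle coeff Δ(1,3,2) = 1/105; Σ_t [2,2]: t=2:+1/12 = 1/12; (3j)²=1/35 [(1 3 2; -1 0 1)], sign=-1
B: triangle coeff Δ(1,3,2) = 1/105; Σ_t [2,2]: t=2:+1/48 = 1/48; (3j)²=1/7 [(1 3 2; -1 3 -2)], sign=+1
I_A²/I_B² = (1/35)/(1/7) = 1/5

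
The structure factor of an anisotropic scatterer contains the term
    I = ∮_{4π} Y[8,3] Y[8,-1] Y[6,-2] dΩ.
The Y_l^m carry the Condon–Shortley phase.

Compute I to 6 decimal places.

m-sum 0 ✓  L=22 even ✓  0≤6≤16 ✓
Π(2lᵢ+1) = 17×17×13 = 3757
triangle coeff Δ(8,8,6) = 1/13742520792
Σ_t [2,8]: t=2:+1/41803776000 t=3:−1/435456000 t=4:+1/39813120 t=5:−1/18662400 t=6:+1/39813120 t=7:−1/435456000 t=8:+1/41803776000 = -11/1393459200
(3j)²=600/96577 [(8 8 6; 0 0 0)], sign=-1
Σ_t [1,5]: t=1:−1/12541132800 t=2:+1/348364800 t=3:−1/69672960 t=4:+1/74649600 t=5:−1/497664000 = -11/62705664000
(3j)²=11/579462 [(8 8 6; 3 -1 -2)], sign=-1
⇒ 4πI² = 1100/2482597
I = (+1)√(1100/2482597/(4π)) = 0.00593797

0.005938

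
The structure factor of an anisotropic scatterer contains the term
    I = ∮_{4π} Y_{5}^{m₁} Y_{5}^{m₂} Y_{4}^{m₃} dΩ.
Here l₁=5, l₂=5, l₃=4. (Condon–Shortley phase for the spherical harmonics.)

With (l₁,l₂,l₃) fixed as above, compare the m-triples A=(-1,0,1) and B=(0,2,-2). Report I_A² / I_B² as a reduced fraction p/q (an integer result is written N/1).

Same 5,5,4: normalisation and zero-m 3j drop out of the ratio.
A: Δ: 6! 4! 4! / 15! → 1/3153150; sum: t=2:+1/6912 t=3:−1/864 t=4:+1/1152 t=5:−1/17280 = -7/34560; 3j²(5 5 4; -1 0 1) = Δ·Π!·Σ² = 1/429  (sign +1)
B: Δ: 6! 4! 4! / 15! → 1/3153150; sum: t=3:−1/3456 t=4:+1/1728 t=5:−1/11520 = 7/34560; 3j²(5 5 4; 0 2 -2) = Δ·Π!·Σ² = 7/858  (sign +1)
I_A²/I_B² = (1/429)/(7/858) = 2/7

2/7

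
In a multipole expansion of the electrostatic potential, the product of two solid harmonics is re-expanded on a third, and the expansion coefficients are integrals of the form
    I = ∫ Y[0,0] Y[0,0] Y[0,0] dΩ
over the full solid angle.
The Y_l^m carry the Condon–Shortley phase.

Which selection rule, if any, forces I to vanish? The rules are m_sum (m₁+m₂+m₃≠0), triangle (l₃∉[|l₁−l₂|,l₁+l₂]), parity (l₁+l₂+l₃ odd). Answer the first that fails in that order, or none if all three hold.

Σmᵢ = 0  ✓
l₃∈[|l₁−l₂|,l₁+l₂]=[0,0], have l₃=0  ✓
Σlᵢ = 0 ⇒ even  ✓

none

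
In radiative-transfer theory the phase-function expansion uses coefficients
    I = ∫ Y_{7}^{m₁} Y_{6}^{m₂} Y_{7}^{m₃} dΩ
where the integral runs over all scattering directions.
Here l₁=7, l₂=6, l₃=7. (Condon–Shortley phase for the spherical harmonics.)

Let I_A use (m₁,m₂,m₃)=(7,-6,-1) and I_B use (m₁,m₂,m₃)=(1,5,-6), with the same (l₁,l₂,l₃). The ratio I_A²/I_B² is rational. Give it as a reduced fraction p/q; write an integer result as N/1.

Shared (l₁,l₂,l₃)=(7,6,7): N and (l;000)² cancel in I_A²/I_B².
A: Δ = 6!·8!·6!/21! = 1/2444321880; Racah Σ t=0..0: t=0:+1/20901888000 = 1/20901888000; ⇒ 3j(7 6 7; 7 -6 -1)² = 11/9690, sgn +1
B: Δ = 6!·8!·6!/21! = 1/2444321880; Racah Σ t=5..6: t=5:−1/435456000 t=6:+1/3483648000 = -1/497664000; ⇒ 3j(7 6 7; 1 5 -6)² = 77/6460, sgn +1
I_A²/I_B² = (11/9690)/(77/6460) = 2/21

2/21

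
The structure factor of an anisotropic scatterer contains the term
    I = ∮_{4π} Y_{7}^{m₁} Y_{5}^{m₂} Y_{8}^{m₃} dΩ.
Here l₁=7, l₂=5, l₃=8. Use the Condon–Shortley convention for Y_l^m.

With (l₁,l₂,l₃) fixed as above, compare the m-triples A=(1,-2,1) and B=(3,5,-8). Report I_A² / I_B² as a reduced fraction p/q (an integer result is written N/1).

512/143

Same 7,5,8: normalisation and zero-m 3j drop out of the ratio.
A: Δ: 4! 10! 6! / 21! → 1/814773960; sum: t=0:+1/14929920 t=1:−1/4147200 t=2:+1/8294400 t=3:−1/130636800 = -1/16329600; 3j²(7 5 8; 1 -2 1) = Δ·Π!·Σ² = 1024/138567  (sign +1)
B: Δ: 4! 10! 6! / 21! → 1/814773960; sum: t=4:+1/62705664000 = 1/62705664000; 3j²(7 5 8; 3 5 -8) = Δ·Π!·Σ² = 2/969  (sign +1)
I_A²/I_B² = (1024/138567)/(2/969) = 512/143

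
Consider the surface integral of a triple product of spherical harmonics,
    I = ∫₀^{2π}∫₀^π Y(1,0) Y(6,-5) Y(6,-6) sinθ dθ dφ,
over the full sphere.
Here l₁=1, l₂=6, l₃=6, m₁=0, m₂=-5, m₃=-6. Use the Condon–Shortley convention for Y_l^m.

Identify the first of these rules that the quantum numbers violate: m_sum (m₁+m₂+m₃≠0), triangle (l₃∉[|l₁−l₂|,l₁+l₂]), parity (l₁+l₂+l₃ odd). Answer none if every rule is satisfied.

m_sum

Σmᵢ = -11  ✗
l₃∈[|l₁−l₂|,l₁+l₂]=[5,7], have l₃=6
Σlᵢ = 13 ⇒ odd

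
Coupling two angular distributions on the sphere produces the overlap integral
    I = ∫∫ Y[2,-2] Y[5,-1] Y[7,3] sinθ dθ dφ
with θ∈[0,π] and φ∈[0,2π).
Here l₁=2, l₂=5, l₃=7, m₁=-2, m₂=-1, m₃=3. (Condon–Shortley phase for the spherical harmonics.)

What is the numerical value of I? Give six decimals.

-0.164220

Checks pass: Σm=0; 14 even; l₃=7∈[3,7].
(2·2+1)(2·5+1)(2·7+1) = 825
Δ: 0! 4! 10! / 15! → 1/15015
sum: t=0:+1/57600 = 1/57600
3j²(2 5 7; 0 0 0) = Δ·Π!·Σ² = 21/715  (sign -1)
sum: t=0:+1/414720 = 1/414720
3j²(2 5 7; -2 -1 3) = Δ·Π!·Σ² = 2/143  (sign +1)
combine: 4πI² = 825·21/715·2/143 = 630/1859
take √, sign -1: I = -0.16421985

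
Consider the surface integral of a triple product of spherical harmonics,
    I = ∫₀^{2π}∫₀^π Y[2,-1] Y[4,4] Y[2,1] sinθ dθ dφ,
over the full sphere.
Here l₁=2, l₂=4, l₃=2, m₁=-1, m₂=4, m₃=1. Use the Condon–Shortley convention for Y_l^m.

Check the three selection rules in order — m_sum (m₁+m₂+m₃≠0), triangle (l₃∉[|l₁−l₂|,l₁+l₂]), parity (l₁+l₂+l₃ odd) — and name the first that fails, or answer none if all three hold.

m_sum

azimuthal sum: -1 + 4 + 1 = 4  ✗
2 ≤ 2 ≤ 6 (triangle on l)
L = 2 + 4 + 2 = 8 (even)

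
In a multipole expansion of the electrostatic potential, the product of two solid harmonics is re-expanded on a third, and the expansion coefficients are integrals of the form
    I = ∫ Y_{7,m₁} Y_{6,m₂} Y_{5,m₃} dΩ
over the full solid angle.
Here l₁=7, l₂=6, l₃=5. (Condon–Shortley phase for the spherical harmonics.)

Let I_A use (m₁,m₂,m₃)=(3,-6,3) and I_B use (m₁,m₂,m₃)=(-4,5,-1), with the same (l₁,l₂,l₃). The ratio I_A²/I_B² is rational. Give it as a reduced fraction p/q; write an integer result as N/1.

Same 7,6,5: normalisation and zero-m 3j drop out of the ratio.
A: Δ: 8! 6! 4! / 19! → 1/174594420; sum: t=0:+1/46448640 = 1/46448640; 3j²(7 6 5; 3 -6 3) = Δ·Π!·Σ² = 75/8398  (sign +1)
B: Δ: 8! 6! 4! / 19! → 1/174594420; sum: t=7:−1/5806080 t=8:+1/8709120 = -1/17418240; 3j²(7 6 5; -4 5 -1) = Δ·Π!·Σ² = 275/88179  (sign -1)
I_A²/I_B² = (75/8398)/(275/88179) = 63/22

63/22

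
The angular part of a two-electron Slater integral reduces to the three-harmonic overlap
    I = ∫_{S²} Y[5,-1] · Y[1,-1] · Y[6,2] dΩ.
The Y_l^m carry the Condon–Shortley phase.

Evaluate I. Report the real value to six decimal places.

Rules hold: Σm=0, L=12 even, 4≤6≤6.
N = 11·3·13 = 429
Δ = 0!·10!·2!/13! = 1/858
Racah Σ t=0..0: t=0:+1/14400 = 1/14400
⇒ 3j(5 1 6; 0 0 0)² = 6/143, sgn +1
Racah Σ t=0..0: t=0:+1/34560 = 1/34560
⇒ 3j(5 1 6; -1 -1 2)² = 14/429, sgn +1
4πI² = N·(3j₀)²·(3jₘ)² = 84/143
I = +1·√(0.587413/4π) = 0.21620548

0.216205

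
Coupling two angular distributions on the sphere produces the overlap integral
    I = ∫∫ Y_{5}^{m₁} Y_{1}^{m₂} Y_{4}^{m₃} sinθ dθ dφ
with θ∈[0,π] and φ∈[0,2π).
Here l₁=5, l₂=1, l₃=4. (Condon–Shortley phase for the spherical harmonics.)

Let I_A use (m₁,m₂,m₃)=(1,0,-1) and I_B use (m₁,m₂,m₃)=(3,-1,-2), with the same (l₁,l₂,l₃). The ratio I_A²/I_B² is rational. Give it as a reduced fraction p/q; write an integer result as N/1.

Shared (l₁,l₂,l₃)=(5,1,4): N and (l;000)² cancel in I_A²/I_B².
A: Δ = 2!·8!·0!/11! = 1/495; Racah Σ t=1..1: t=1:−1/720 = -1/720; ⇒ 3j(5 1 4; 1 0 -1)² = 8/165, sgn +1
B: Δ = 2!·8!·0!/11! = 1/495; Racah Σ t=0..0: t=0:+1/2880 = 1/2880; ⇒ 3j(5 1 4; 3 -1 -2)² = 28/495, sgn +1
I_A²/I_B² = (8/165)/(28/495) = 6/7

6/7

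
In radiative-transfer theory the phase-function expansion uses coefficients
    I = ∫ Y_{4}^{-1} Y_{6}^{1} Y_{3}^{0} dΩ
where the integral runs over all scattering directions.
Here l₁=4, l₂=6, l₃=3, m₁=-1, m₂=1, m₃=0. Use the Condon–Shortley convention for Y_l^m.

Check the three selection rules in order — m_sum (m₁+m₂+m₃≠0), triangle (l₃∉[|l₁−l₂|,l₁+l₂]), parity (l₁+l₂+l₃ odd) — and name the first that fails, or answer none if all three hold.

azimuthal sum: -1 + 1 + 0 = 0  ✓
2 ≤ 3 ≤ 10 (triangle on l)  ✓
L = 4 + 6 + 3 = 13 (odd)  ✗

parity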